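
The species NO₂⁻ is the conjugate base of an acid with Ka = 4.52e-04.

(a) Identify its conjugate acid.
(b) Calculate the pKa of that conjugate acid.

(a) The conjugate acid is formed by adding one H⁺ to NO₂⁻, giving HNO₂. (b) pKa = -log(Ka) = -log(4.52e-04) = 3.34.

Conjugate acid: HNO₂; pK_a = 3.34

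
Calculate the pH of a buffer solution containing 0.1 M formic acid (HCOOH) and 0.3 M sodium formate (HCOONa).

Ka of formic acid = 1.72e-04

pKa = -log(1.72e-04) = 3.76. pH = pKa + log([A⁻]/[HA]) = 3.76 + log(0.3/0.1)

pH = 4.24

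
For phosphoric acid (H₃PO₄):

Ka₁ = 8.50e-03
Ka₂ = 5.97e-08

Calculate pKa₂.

pKa₂ = -log(Ka₂) = -log(5.97e-08) = 7.22.

pK_{a2} = 7.22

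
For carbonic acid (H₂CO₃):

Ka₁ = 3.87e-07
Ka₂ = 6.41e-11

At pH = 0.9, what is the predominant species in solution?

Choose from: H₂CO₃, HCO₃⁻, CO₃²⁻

pKa₁ = 6.41, pKa₂ = 10.19. For a polyprotic acid the predominant species crosses at each pKa: below pKa_n the protonated form dominates, above it the deprotonated form does. At pH = 0.9, the predominant species is H₂CO₃.

H₂CO₃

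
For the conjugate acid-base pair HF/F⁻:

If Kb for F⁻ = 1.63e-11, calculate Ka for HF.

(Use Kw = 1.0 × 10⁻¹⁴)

For a conjugate pair Ka × Kb = Kw, so Ka = Kw/Kb = 1.0 × 10⁻¹⁴ / 1.63e-11 = 6.13e-04.

K_a = 6.13e-04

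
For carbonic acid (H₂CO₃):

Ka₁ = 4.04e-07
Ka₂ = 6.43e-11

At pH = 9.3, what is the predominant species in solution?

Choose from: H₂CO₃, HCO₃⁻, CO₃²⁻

pKa₁ = 6.39, pKa₂ = 10.19. For a polyprotic acid the predominant species crosses at each pKa: below pKa_n the protonated form dominates, above it the deprotonated form does. At pH = 9.3, the predominant species is HCO₃⁻.

HCO₃⁻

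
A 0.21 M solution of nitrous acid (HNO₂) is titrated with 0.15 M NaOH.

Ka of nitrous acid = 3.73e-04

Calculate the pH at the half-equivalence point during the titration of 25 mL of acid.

At half-equivalence [HA] = [A⁻], so Henderson-Hasselbalch gives pH = pKa = -log(3.73e-04) = 3.43.

pH = pKa = 3.43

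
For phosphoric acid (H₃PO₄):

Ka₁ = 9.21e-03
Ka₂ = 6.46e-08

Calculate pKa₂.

pKa₂ = -log(Ka₂) = -log(6.46e-08) = 7.19.

pK_{a2} = 7.19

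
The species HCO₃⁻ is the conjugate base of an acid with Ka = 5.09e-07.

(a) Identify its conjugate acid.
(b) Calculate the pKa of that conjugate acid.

(a) The conjugate acid is formed by adding one H⁺ to HCO₃⁻, giving H₂CO₃. (b) pKa = -log(Ka) = -log(5.09e-07) = 6.29.

Conjugate acid: H₂CO₃; pK_a = 6.29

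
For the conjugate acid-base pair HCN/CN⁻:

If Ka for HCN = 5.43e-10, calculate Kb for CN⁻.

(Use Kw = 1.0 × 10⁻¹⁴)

For a conjugate pair Ka × Kb = Kw, so Kb = Kw/Ka = 1.0 × 10⁻¹⁴ / 5.43e-10 = 1.84e-05.

K_b = 1.84e-05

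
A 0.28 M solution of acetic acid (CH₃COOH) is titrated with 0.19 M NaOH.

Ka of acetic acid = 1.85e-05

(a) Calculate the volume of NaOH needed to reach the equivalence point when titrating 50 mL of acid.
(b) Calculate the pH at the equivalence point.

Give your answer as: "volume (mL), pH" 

moles acid = 0.28 × 50/1000 = 0.014 mol; V_base = moles/0.19 × 1000 = 73.7 mL. At equivalence only the conjugate base is present: [A⁻] = 0.014/0.124 = 1.1319e-01 M. Kb = Kw/Ka = 5.41e-10; [OH⁻] = √(Kb × [A⁻]) = 7.8221e-06; pOH = 5.11; pH = 14 - pOH = 8.89.

V = 73.7 mL, pH = 8.89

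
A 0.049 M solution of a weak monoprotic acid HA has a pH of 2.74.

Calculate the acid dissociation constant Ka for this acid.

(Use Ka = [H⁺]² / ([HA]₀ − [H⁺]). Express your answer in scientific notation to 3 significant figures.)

[H⁺] = 10^(−pH) = 10^(−2.74) = 1.820e-03 M. For HA ⇌ H⁺ + A⁻, Ka = [H⁺][A⁻]/[HA] = [H⁺]² / ([HA]₀ − [H⁺]) = (1.820e-03)² / (0.049 − 1.820e-03) = 7.02e-05.

K_a = 7.02e-05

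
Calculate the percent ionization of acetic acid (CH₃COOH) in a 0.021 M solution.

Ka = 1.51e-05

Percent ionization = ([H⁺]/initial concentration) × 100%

Using Ka equilibrium: x² + Ka×x - Ka×C = 0. Solving: [H⁺] = 5.5562e-04. Percent = (5.5562e-04/0.021) × 100

Percent ionization = 2.65%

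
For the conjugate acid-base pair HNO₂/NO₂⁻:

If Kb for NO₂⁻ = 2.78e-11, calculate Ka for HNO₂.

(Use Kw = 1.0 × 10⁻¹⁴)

For a conjugate pair Ka × Kb = Kw, so Ka = Kw/Kb = 1.0 × 10⁻¹⁴ / 2.78e-11 = 3.60e-04.

K_a = 3.60e-04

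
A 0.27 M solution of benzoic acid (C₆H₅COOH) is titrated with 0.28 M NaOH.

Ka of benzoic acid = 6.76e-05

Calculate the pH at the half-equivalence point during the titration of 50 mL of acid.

At half-equivalence [HA] = [A⁻], so Henderson-Hasselbalch gives pH = pKa = -log(6.76e-05) = 4.17.

pH = pKa = 4.17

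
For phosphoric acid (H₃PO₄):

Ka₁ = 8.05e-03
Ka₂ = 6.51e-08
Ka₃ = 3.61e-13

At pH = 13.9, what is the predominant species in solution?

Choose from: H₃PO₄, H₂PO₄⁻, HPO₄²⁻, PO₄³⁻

pKa₁ = 2.09, pKa₂ = 7.19, pKa₃ = 12.44. For a polyprotic acid the predominant species crosses at each pKa: below pKa_n the protonated form dominates, above it the deprotonated form does. At pH = 13.9, the predominant species is PO₄³⁻.

PO₄³⁻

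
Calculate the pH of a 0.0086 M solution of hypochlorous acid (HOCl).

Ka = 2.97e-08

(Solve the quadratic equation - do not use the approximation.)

x² + Ka×x - Ka×C = 0. Using quadratic formula: [H⁺] = 1.5967e-05

pH = 4.80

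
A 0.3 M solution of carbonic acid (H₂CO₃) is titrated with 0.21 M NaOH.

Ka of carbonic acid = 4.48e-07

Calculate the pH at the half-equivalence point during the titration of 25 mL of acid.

At half-equivalence [HA] = [A⁻], so Henderson-Hasselbalch gives pH = pKa = -log(4.48e-07) = 6.35.

pH = pKa = 6.35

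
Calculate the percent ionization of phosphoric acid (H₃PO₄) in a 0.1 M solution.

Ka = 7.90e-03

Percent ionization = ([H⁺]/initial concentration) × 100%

Using Ka equilibrium: x² + Ka×x - Ka×C = 0. Solving: [H⁺] = 2.4433e-02. Percent = (2.4433e-02/0.1) × 100

Percent ionization = 24.4%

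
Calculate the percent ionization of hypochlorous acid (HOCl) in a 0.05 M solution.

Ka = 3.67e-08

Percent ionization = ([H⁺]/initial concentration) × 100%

Using Ka equilibrium: x² + Ka×x - Ka×C = 0. Solving: [H⁺] = 4.2819e-05. Percent = (4.2819e-05/0.05) × 100

Percent ionization = 0.0856%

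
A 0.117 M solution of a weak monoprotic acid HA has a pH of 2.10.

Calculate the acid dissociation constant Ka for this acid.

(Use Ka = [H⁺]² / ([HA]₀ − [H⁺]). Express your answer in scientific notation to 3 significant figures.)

[H⁺] = 10^(−pH) = 10^(−2.10) = 7.943e-03 M. For HA ⇌ H⁺ + A⁻, Ka = [H⁺][A⁻]/[HA] = [H⁺]² / ([HA]₀ − [H⁺]) = (7.943e-03)² / (0.117 − 7.943e-03) = 5.79e-04.

K_a = 5.79e-04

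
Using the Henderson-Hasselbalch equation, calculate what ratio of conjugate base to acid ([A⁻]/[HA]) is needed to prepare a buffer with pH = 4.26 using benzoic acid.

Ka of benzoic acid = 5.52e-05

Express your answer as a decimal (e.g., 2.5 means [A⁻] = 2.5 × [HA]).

pKa = -log(5.52e-05) = 4.2581. pH = pKa + log([A⁻]/[HA]), so log([A⁻]/[HA]) = pH − pKa = 4.26 − 4.2581 = 0.0019. [A⁻]/[HA] = 10^(0.0019) = 1.00

[A⁻]/[HA] = 1.00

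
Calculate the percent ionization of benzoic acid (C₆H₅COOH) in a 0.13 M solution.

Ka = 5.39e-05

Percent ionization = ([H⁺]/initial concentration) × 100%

Using Ka equilibrium: x² + Ka×x - Ka×C = 0. Solving: [H⁺] = 2.6203e-03. Percent = (2.6203e-03/0.13) × 100

Percent ionization = 2.02%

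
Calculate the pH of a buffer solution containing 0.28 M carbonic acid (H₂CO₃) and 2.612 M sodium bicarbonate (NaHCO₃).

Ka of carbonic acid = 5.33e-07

pKa = -log(5.33e-07) = 6.27. pH = pKa + log([A⁻]/[HA]) = 6.27 + log(2.612/0.28)

pH = 7.24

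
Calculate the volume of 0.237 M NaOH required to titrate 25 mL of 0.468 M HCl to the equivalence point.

At equivalence: moles acid = moles base. moles HCl = 0.468 × 25/1000 = 0.0117 mol. V_base = moles / 0.237 × 1000 = 49.4 mL.

V_{base} = 49.4 mL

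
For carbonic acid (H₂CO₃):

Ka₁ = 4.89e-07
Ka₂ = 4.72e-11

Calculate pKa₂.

pKa₂ = -log(Ka₂) = -log(4.72e-11) = 10.33.

pK_{a2} = 10.33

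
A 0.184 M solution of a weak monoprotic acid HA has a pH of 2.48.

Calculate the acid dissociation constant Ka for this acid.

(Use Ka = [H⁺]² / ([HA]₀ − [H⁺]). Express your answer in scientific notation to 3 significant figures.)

[H⁺] = 10^(−pH) = 10^(−2.48) = 3.311e-03 M. For HA ⇌ H⁺ + A⁻, Ka = [H⁺][A⁻]/[HA] = [H⁺]² / ([HA]₀ − [H⁺]) = (3.311e-03)² / (0.184 − 3.311e-03) = 6.07e-05.

K_a = 6.07e-05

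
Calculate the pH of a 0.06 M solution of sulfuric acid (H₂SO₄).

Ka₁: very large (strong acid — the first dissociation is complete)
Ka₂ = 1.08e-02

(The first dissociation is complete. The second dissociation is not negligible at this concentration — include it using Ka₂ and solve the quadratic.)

First dissociation is complete: [H⁺]₀ = [HSO₄⁻]₀ = C = 0.06 M. Second dissociation HSO₄⁻ ⇌ H⁺ + SO₄²⁻: let x = [SO₄²⁻]. Ka₂ = (C + x)·x / (C − x) = 1.08e-02 → x² + (C + Ka₂)·x − Ka₂·C = 0 → x² + 0.07080·x − 6.480e-04 = 0. x = (−0.07080 + √(0.07080² + 4 × 6.480e-04)) / 2 = 8.2023e-03 M. [H⁺] = C + x = 0.06 + 8.2023e-03 = 6.8202e-02 M. pH = -log(6.8202e-02) = 1.17.

pH = 1.17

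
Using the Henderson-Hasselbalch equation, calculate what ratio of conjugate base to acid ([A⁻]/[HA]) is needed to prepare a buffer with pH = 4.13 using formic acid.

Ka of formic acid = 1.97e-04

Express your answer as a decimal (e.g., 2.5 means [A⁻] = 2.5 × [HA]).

pKa = -log(1.97e-04) = 3.7055. pH = pKa + log([A⁻]/[HA]), so log([A⁻]/[HA]) = pH − pKa = 4.13 − 3.7055 = 0.4245. [A⁻]/[HA] = 10^(0.4245) = 2.66

[A⁻]/[HA] = 2.66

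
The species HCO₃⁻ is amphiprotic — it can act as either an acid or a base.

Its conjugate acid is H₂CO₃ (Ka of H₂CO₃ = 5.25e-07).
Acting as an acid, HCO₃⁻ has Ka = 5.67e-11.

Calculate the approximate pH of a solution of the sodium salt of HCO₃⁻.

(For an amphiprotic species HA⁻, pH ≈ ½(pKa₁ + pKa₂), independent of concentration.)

pKa₁ = -log(5.25e-07) = 6.28; pKa₂ = -log(5.67e-11) = 10.25. For an amphiprotic species, pH ≈ ½(pKa₁ + pKa₂) = ½(6.28 + 10.25) = 8.26.

pH = 8.26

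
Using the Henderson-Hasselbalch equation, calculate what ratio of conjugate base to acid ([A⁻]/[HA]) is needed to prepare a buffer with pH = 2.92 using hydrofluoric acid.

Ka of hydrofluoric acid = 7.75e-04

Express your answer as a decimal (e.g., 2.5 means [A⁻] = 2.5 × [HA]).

pKa = -log(7.75e-04) = 3.1107. pH = pKa + log([A⁻]/[HA]), so log([A⁻]/[HA]) = pH − pKa = 2.92 − 3.1107 = -0.1907. [A⁻]/[HA] = 10^(-0.1907) = 0.645

[A⁻]/[HA] = 0.645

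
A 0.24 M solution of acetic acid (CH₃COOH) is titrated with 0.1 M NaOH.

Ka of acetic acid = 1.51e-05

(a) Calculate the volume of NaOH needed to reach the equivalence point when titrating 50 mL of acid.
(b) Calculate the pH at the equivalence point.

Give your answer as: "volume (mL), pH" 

moles acid = 0.24 × 50/1000 = 0.012 mol; V_base = moles/0.1 × 1000 = 120.0 mL. At equivalence only the conjugate base is present: [A⁻] = 0.012/0.170 = 7.0588e-02 M. Kb = Kw/Ka = 6.62e-10; [OH⁻] = √(Kb × [A⁻]) = 6.8372e-06; pOH = 5.17; pH = 14 - pOH = 8.83.

V = 120.0 mL, pH = 8.83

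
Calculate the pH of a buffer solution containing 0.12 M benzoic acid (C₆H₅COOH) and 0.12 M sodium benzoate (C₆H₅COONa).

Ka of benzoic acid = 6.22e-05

pKa = -log(6.22e-05) = 4.21. pH = pKa + log([A⁻]/[HA]) = 4.21 + log(0.12/0.12)

pH = 4.21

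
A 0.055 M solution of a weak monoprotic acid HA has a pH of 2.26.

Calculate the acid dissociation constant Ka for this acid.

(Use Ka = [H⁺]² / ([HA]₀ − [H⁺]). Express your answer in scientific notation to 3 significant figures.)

[H⁺] = 10^(−pH) = 10^(−2.26) = 5.495e-03 M. For HA ⇌ H⁺ + A⁻, Ka = [H⁺][A⁻]/[HA] = [H⁺]² / ([HA]₀ − [H⁺]) = (5.495e-03)² / (0.055 − 5.495e-03) = 6.10e-04.

K_a = 6.10e-04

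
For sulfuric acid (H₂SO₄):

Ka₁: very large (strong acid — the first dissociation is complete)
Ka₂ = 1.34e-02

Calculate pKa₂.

pKa₂ = -log(Ka₂) = -log(1.34e-02) = 1.87.

pK_{a2} = 1.87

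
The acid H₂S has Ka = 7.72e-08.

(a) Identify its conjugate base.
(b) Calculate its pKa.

(a) The conjugate base is formed by removing one H⁺ from H₂S, giving HS⁻. (b) pKa = -log(Ka) = -log(7.72e-08) = 7.11.

Conjugate base: HS⁻; pK_a = 7.11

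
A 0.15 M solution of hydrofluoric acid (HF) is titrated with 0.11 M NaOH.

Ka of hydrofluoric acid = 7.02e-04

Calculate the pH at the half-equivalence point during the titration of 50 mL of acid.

At half-equivalence [HA] = [A⁻], so Henderson-Hasselbalch gives pH = pKa = -log(7.02e-04) = 3.15.

pH = pKa = 3.15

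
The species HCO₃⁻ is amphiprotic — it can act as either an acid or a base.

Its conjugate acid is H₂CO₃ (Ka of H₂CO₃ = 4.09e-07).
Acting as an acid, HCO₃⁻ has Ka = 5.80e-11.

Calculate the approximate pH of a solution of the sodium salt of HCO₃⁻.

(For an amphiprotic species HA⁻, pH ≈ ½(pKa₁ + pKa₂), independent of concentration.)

pKa₁ = -log(4.09e-07) = 6.39; pKa₂ = -log(5.80e-11) = 10.24. For an amphiprotic species, pH ≈ ½(pKa₁ + pKa₂) = ½(6.39 + 10.24) = 8.31.

pH = 8.31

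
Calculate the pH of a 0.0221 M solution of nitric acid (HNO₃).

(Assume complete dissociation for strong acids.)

[H⁺] = 0.0221 M for strong acid. pH = -log[H⁺] = -log(0.0221)

pH = 1.66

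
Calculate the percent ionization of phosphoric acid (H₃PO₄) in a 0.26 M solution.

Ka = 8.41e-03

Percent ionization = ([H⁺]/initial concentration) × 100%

Using Ka equilibrium: x² + Ka×x - Ka×C = 0. Solving: [H⁺] = 4.2745e-02. Percent = (4.2745e-02/0.26) × 100

Percent ionization = 16.4%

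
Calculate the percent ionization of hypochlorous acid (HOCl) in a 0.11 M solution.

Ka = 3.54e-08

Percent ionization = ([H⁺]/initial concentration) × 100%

Using Ka equilibrium: x² + Ka×x - Ka×C = 0. Solving: [H⁺] = 6.2384e-05. Percent = (6.2384e-05/0.11) × 100

Percent ionization = 0.0567%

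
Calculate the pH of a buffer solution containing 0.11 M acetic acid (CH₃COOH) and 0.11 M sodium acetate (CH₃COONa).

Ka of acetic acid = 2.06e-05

pKa = -log(2.06e-05) = 4.69. pH = pKa + log([A⁻]/[HA]) = 4.69 + log(0.11/0.11)

pH = 4.69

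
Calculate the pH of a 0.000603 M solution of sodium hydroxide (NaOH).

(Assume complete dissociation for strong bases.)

[OH⁻] = 0.000603 M for strong base. pOH = -log[OH⁻] = 3.22, pH = 14 - pOH

pH = 10.78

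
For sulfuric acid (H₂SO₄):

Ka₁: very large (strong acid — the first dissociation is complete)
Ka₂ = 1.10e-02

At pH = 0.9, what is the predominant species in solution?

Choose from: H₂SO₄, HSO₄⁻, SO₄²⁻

The first dissociation is complete, so H₂SO₄ itself is never the predominant species in water; pKa₂ = -log(1.10e-02) = 1.96. For a polyprotic acid the predominant species crosses at each pKa: below pKa_n the protonated form dominates, above it the deprotonated form does. At pH = 0.9, the predominant species is HSO₄⁻.

HSO₄⁻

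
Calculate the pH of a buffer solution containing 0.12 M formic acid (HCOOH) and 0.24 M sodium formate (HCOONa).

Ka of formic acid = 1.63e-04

pKa = -log(1.63e-04) = 3.79. pH = pKa + log([A⁻]/[HA]) = 3.79 + log(0.24/0.12)

pH = 4.09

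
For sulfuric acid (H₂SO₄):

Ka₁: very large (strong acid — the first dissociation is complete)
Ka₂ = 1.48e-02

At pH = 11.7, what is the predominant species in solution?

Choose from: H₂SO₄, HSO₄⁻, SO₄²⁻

The first dissociation is complete, so H₂SO₄ itself is never the predominant species in water; pKa₂ = -log(1.48e-02) = 1.83. For a polyprotic acid the predominant species crosses at each pKa: below pKa_n the protonated form dominates, above it the deprotonated form does. At pH = 11.7, the predominant species is SO₄²⁻.

SO₄²⁻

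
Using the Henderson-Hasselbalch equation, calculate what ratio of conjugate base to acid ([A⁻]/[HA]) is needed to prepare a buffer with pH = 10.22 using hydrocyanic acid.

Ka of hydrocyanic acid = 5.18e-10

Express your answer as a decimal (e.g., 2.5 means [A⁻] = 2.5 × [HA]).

pKa = -log(5.18e-10) = 9.2857. pH = pKa + log([A⁻]/[HA]), so log([A⁻]/[HA]) = pH − pKa = 10.22 − 9.2857 = 0.9343. [A⁻]/[HA] = 10^(0.9343) = 8.60

[A⁻]/[HA] = 8.60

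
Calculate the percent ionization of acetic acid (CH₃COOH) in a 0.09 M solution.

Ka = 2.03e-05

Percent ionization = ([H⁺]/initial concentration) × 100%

Using Ka equilibrium: x² + Ka×x - Ka×C = 0. Solving: [H⁺] = 1.3416e-03. Percent = (1.3416e-03/0.09) × 100

Percent ionization = 1.49%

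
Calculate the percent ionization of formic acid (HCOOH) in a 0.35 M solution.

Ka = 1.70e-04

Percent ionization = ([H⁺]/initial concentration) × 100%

Using Ka equilibrium: x² + Ka×x - Ka×C = 0. Solving: [H⁺] = 7.6291e-03. Percent = (7.6291e-03/0.35) × 100

Percent ionization = 2.18%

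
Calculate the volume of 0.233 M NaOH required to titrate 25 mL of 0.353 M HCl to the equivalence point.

At equivalence: moles acid = moles base. moles HCl = 0.353 × 25/1000 = 0.008825 mol. V_base = moles / 0.233 × 1000 = 37.9 mL.

V_{base} = 37.9 mL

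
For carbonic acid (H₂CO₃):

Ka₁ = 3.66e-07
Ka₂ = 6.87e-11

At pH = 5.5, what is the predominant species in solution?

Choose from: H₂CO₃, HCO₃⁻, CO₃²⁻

pKa₁ = 6.44, pKa₂ = 10.16. For a polyprotic acid the predominant species crosses at each pKa: below pKa_n the protonated form dominates, above it the deprotonated form does. At pH = 5.5, the predominant species is H₂CO₃.

H₂CO₃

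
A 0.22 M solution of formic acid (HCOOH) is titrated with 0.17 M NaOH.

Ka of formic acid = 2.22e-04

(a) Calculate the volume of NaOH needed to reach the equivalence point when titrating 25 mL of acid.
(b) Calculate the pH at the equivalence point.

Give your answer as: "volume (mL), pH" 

moles acid = 0.22 × 25/1000 = 0.0055 mol; V_base = moles/0.17 × 1000 = 32.4 mL. At equivalence only the conjugate base is present: [A⁻] = 0.0055/0.057 = 9.5897e-02 M. Kb = Kw/Ka = 4.50e-11; [OH⁻] = √(Kb × [A⁻]) = 2.0784e-06; pOH = 5.68; pH = 14 - pOH = 8.32.

V = 32.4 mL, pH = 8.32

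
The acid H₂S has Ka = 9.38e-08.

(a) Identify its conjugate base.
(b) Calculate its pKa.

(a) The conjugate base is formed by removing one H⁺ from H₂S, giving HS⁻. (b) pKa = -log(Ka) = -log(9.38e-08) = 7.03.

Conjugate base: HS⁻; pK_a = 7.03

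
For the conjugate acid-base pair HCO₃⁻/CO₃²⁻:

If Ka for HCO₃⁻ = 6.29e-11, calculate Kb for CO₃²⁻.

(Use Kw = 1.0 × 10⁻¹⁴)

For a conjugate pair Ka × Kb = Kw, so Kb = Kw/Ka = 1.0 × 10⁻¹⁴ / 6.29e-11 = 1.59e-04.

K_b = 1.59e-04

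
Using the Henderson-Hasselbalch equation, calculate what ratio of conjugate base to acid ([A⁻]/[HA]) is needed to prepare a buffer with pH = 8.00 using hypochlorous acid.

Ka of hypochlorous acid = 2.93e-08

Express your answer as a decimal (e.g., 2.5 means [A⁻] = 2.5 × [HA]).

pKa = -log(2.93e-08) = 7.5331. pH = pKa + log([A⁻]/[HA]), so log([A⁻]/[HA]) = pH − pKa = 8.00 − 7.5331 = 0.4669. [A⁻]/[HA] = 10^(0.4669) = 2.93

[A⁻]/[HA] = 2.93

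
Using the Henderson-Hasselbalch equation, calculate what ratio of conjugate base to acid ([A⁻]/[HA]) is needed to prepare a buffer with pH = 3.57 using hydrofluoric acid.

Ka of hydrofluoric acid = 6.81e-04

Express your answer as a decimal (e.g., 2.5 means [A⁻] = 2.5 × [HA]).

pKa = -log(6.81e-04) = 3.1669. pH = pKa + log([A⁻]/[HA]), so log([A⁻]/[HA]) = pH − pKa = 3.57 − 3.1669 = 0.4031. [A⁻]/[HA] = 10^(0.4031) = 2.53

[A⁻]/[HA] = 2.53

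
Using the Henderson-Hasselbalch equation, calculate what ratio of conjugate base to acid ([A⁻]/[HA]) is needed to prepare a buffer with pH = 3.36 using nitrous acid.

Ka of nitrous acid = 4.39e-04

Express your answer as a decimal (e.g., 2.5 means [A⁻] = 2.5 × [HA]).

pKa = -log(4.39e-04) = 3.3575. pH = pKa + log([A⁻]/[HA]), so log([A⁻]/[HA]) = pH − pKa = 3.36 − 3.3575 = 0.0025. [A⁻]/[HA] = 10^(0.0025) = 1.01

[A⁻]/[HA] = 1.01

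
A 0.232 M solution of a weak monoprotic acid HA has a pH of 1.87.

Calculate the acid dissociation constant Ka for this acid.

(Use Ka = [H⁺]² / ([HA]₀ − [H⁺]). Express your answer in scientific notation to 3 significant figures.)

[H⁺] = 10^(−pH) = 10^(−1.87) = 1.349e-02 M. For HA ⇌ H⁺ + A⁻, Ka = [H⁺][A⁻]/[HA] = [H⁺]² / ([HA]₀ − [H⁺]) = (1.349e-02)² / (0.232 − 1.349e-02) = 8.33e-04.

K_a = 8.33e-04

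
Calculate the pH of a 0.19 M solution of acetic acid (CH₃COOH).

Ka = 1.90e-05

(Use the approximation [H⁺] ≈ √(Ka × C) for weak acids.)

[H⁺] = √(Ka × C) = √(1.90e-05 × 0.19) = 1.9000e-03. pH = -log(1.9000e-03)

pH = 2.72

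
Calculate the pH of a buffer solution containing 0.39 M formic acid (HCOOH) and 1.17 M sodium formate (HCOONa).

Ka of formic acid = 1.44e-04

pKa = -log(1.44e-04) = 3.84. pH = pKa + log([A⁻]/[HA]) = 3.84 + log(1.17/0.39)

pH = 4.32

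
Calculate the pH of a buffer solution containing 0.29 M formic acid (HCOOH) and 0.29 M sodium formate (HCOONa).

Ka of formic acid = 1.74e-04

pKa = -log(1.74e-04) = 3.76. pH = pKa + log([A⁻]/[HA]) = 3.76 + log(0.29/0.29)

pH = 3.76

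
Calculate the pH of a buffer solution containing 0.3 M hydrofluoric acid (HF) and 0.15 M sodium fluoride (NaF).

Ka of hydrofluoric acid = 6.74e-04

pKa = -log(6.74e-04) = 3.17. pH = pKa + log([A⁻]/[HA]) = 3.17 + log(0.15/0.3)

pH = 2.87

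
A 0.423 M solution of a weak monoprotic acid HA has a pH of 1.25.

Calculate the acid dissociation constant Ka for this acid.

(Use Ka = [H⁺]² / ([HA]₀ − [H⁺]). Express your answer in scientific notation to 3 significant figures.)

[H⁺] = 10^(−pH) = 10^(−1.25) = 5.623e-02 M. For HA ⇌ H⁺ + A⁻, Ka = [H⁺][A⁻]/[HA] = [H⁺]² / ([HA]₀ − [H⁺]) = (5.623e-02)² / (0.423 − 5.623e-02) = 8.62e-03.

K_a = 8.62e-03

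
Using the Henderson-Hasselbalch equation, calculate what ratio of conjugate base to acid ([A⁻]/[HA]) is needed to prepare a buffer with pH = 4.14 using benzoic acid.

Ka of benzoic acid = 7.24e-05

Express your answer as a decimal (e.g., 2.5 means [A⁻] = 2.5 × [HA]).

pKa = -log(7.24e-05) = 4.1403. pH = pKa + log([A⁻]/[HA]), so log([A⁻]/[HA]) = pH − pKa = 4.14 − 4.1403 = -0.0003. [A⁻]/[HA] = 10^(-0.0003) = 0.999

[A⁻]/[HA] = 0.999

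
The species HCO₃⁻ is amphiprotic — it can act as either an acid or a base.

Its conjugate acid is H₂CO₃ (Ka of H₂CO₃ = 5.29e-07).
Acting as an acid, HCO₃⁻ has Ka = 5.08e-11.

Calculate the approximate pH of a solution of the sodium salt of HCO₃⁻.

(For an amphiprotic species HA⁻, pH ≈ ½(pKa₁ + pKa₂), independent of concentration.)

pKa₁ = -log(5.29e-07) = 6.28; pKa₂ = -log(5.08e-11) = 10.29. For an amphiprotic species, pH ≈ ½(pKa₁ + pKa₂) = ½(6.28 + 10.29) = 8.29.

pH = 8.29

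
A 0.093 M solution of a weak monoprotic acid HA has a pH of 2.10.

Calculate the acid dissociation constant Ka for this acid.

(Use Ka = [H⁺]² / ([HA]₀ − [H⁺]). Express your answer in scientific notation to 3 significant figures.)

[H⁺] = 10^(−pH) = 10^(−2.10) = 7.943e-03 M. For HA ⇌ H⁺ + A⁻, Ka = [H⁺][A⁻]/[HA] = [H⁺]² / ([HA]₀ − [H⁺]) = (7.943e-03)² / (0.093 − 7.943e-03) = 7.42e-04.

K_a = 7.42e-04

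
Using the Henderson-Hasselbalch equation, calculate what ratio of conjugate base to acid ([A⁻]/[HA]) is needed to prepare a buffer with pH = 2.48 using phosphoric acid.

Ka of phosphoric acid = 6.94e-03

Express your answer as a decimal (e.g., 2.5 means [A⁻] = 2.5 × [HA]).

pKa = -log(6.94e-03) = 2.1586. pH = pKa + log([A⁻]/[HA]), so log([A⁻]/[HA]) = pH − pKa = 2.48 − 2.1586 = 0.3214. [A⁻]/[HA] = 10^(0.3214) = 2.10

[A⁻]/[HA] = 2.10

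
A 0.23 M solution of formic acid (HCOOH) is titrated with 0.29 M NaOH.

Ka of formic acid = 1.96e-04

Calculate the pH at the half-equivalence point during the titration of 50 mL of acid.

At half-equivalence [HA] = [A⁻], so Henderson-Hasselbalch gives pH = pKa = -log(1.96e-04) = 3.71.

pH = pKa = 3.71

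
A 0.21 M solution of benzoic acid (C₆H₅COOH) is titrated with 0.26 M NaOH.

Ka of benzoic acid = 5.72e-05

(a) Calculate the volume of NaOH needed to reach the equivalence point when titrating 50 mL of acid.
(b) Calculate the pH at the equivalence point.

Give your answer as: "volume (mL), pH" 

moles acid = 0.21 × 50/1000 = 0.0105 mol; V_base = moles/0.26 × 1000 = 40.4 mL. At equivalence only the conjugate base is present: [A⁻] = 0.0105/0.090 = 1.1617e-01 M. Kb = Kw/Ka = 1.75e-10; [OH⁻] = √(Kb × [A⁻]) = 4.5066e-06; pOH = 5.35; pH = 14 - pOH = 8.65.

V = 40.4 mL, pH = 8.65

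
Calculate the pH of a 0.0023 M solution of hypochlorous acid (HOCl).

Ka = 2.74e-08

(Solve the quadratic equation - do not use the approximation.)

x² + Ka×x - Ka×C = 0. Using quadratic formula: [H⁺] = 7.9248e-06

pH = 5.10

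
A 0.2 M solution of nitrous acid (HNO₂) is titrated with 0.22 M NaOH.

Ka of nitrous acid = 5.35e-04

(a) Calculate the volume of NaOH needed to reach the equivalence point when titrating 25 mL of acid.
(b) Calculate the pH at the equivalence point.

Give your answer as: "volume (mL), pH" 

moles acid = 0.2 × 25/1000 = 0.005 mol; V_base = moles/0.22 × 1000 = 22.7 mL. At equivalence only the conjugate base is present: [A⁻] = 0.005/0.048 = 1.0476e-01 M. Kb = Kw/Ka = 1.87e-11; [OH⁻] = √(Kb × [A⁻]) = 1.3993e-06; pOH = 5.85; pH = 14 - pOH = 8.15.

V = 22.7 mL, pH = 8.15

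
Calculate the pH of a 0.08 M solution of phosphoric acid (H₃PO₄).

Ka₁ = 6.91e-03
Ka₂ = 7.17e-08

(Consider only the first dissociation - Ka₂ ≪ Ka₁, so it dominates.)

First dissociation dominates. From Ka₁ = [H⁺][HA⁻]/[H₂A], x² + Ka₁·x − Ka₁·C = 0 with C = 0.08 M and Ka₁ = 6.91e-03. Solving: [H⁺] = (−Ka₁ + √(Ka₁² + 4·Ka₁·C)) / 2 = 2.0309e-02 M. pH = -log(2.0309e-02) = 1.69.

pH = 1.69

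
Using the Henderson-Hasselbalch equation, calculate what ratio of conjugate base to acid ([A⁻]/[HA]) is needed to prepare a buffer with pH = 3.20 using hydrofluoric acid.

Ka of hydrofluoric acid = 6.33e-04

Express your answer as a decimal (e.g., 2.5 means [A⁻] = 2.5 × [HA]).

pKa = -log(6.33e-04) = 3.1986. pH = pKa + log([A⁻]/[HA]), so log([A⁻]/[HA]) = pH − pKa = 3.20 − 3.1986 = 0.0014. [A⁻]/[HA] = 10^(0.0014) = 1.00

[A⁻]/[HA] = 1.00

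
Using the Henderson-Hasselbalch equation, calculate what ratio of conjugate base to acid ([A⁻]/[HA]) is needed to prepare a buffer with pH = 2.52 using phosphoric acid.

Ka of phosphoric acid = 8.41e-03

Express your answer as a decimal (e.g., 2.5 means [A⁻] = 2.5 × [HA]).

pKa = -log(8.41e-03) = 2.0752. pH = pKa + log([A⁻]/[HA]), so log([A⁻]/[HA]) = pH − pKa = 2.52 − 2.0752 = 0.4448. [A⁻]/[HA] = 10^(0.4448) = 2.78

[A⁻]/[HA] = 2.78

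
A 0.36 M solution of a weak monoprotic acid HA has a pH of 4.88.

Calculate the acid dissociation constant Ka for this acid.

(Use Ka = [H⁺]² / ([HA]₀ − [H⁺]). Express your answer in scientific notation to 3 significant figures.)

[H⁺] = 10^(−pH) = 10^(−4.88) = 1.318e-05 M. For HA ⇌ H⁺ + A⁻, Ka = [H⁺][A⁻]/[HA] = [H⁺]² / ([HA]₀ − [H⁺]) = (1.318e-05)² / (0.36 − 1.318e-05) = 4.83e-10.

K_a = 4.83e-10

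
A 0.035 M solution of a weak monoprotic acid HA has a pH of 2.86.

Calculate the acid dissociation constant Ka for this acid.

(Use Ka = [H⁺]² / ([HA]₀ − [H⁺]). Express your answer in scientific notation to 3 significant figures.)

[H⁺] = 10^(−pH) = 10^(−2.86) = 1.380e-03 M. For HA ⇌ H⁺ + A⁻, Ka = [H⁺][A⁻]/[HA] = [H⁺]² / ([HA]₀ − [H⁺]) = (1.380e-03)² / (0.035 − 1.380e-03) = 5.67e-05.

K_a = 5.67e-05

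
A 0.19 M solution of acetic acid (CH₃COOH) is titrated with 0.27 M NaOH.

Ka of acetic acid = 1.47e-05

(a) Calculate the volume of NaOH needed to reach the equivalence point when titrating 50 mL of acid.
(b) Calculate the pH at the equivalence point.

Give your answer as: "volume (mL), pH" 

moles acid = 0.19 × 50/1000 = 0.0095 mol; V_base = moles/0.27 × 1000 = 35.2 mL. At equivalence only the conjugate base is present: [A⁻] = 0.0095/0.085 = 1.1152e-01 M. Kb = Kw/Ka = 6.80e-10; [OH⁻] = √(Kb × [A⁻]) = 8.7101e-06; pOH = 5.06; pH = 14 - pOH = 8.94.

V = 35.2 mL, pH = 8.94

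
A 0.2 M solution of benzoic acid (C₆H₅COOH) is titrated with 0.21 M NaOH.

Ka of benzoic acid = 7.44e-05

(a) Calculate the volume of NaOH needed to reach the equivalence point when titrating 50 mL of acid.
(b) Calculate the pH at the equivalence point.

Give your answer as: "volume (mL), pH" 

moles acid = 0.2 × 50/1000 = 0.01 mol; V_base = moles/0.21 × 1000 = 47.6 mL. At equivalence only the conjugate base is present: [A⁻] = 0.01/0.098 = 1.0244e-01 M. Kb = Kw/Ka = 1.34e-10; [OH⁻] = √(Kb × [A⁻]) = 3.7106e-06; pOH = 5.43; pH = 14 - pOH = 8.57.

V = 47.6 mL, pH = 8.57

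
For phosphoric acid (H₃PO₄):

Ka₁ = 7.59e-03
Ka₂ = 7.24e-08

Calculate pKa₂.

pKa₂ = -log(Ka₂) = -log(7.24e-08) = 7.14.

pK_{a2} = 7.14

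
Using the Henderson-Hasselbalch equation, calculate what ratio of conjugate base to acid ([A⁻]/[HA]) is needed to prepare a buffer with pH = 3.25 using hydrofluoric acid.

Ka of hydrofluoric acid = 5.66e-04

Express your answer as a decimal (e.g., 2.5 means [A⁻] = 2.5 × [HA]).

pKa = -log(5.66e-04) = 3.2472. pH = pKa + log([A⁻]/[HA]), so log([A⁻]/[HA]) = pH − pKa = 3.25 − 3.2472 = 0.0028. [A⁻]/[HA] = 10^(0.0028) = 1.01

[A⁻]/[HA] = 1.01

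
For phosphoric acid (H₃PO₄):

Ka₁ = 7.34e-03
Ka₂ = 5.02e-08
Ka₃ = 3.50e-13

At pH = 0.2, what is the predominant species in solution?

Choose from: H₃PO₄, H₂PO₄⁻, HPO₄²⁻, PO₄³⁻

pKa₁ = 2.13, pKa₂ = 7.30, pKa₃ = 12.46. For a polyprotic acid the predominant species crosses at each pKa: below pKa_n the protonated form dominates, above it the deprotonated form does. At pH = 0.2, the predominant species is H₃PO₄.

H₃PO₄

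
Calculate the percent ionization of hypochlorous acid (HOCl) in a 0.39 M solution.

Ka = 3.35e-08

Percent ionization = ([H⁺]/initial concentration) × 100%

Using Ka equilibrium: x² + Ka×x - Ka×C = 0. Solving: [H⁺] = 1.1429e-04. Percent = (1.1429e-04/0.39) × 100

Percent ionization = 0.0293%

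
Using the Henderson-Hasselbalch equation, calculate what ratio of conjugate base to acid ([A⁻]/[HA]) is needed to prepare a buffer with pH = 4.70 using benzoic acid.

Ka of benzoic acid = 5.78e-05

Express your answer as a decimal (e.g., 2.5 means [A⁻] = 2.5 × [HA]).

pKa = -log(5.78e-05) = 4.2381. pH = pKa + log([A⁻]/[HA]), so log([A⁻]/[HA]) = pH − pKa = 4.70 − 4.2381 = 0.4619. [A⁻]/[HA] = 10^(0.4619) = 2.90

[A⁻]/[HA] = 2.90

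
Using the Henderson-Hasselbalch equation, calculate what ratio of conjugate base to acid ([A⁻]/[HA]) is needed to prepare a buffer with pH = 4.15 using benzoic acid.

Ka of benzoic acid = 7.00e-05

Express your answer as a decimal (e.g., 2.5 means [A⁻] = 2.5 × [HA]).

pKa = -log(7.00e-05) = 4.1549. pH = pKa + log([A⁻]/[HA]), so log([A⁻]/[HA]) = pH − pKa = 4.15 − 4.1549 = -0.0049. [A⁻]/[HA] = 10^(-0.0049) = 0.989

[A⁻]/[HA] = 0.989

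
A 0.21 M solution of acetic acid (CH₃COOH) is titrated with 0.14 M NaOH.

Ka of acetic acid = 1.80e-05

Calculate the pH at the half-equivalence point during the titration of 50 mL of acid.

At half-equivalence [HA] = [A⁻], so Henderson-Hasselbalch gives pH = pKa = -log(1.80e-05) = 4.74.

pH = pKa = 4.74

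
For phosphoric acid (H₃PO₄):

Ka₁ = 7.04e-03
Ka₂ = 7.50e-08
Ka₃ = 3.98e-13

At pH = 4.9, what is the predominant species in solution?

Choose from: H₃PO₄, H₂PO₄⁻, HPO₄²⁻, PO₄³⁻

pKa₁ = 2.15, pKa₂ = 7.12, pKa₃ = 12.40. For a polyprotic acid the predominant species crosses at each pKa: below pKa_n the protonated form dominates, above it the deprotonated form does. At pH = 4.9, the predominant species is H₂PO₄⁻.

H₂PO₄⁻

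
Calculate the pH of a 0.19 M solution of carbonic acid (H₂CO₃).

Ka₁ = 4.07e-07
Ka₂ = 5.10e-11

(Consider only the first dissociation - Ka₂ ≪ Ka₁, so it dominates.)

First dissociation dominates. From Ka₁ = [H⁺][HA⁻]/[H₂A], x² + Ka₁·x − Ka₁·C = 0 with C = 0.19 M and Ka₁ = 4.07e-07. Solving: [H⁺] = (−Ka₁ + √(Ka₁² + 4·Ka₁·C)) / 2 = 2.7788e-04 M. pH = -log(2.7788e-04) = 3.56.

pH = 3.56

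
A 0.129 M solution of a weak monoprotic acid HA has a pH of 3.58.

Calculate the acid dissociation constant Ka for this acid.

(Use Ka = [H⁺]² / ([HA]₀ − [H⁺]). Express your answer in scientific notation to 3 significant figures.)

[H⁺] = 10^(−pH) = 10^(−3.58) = 2.630e-04 M. For HA ⇌ H⁺ + A⁻, Ka = [H⁺][A⁻]/[HA] = [H⁺]² / ([HA]₀ − [H⁺]) = (2.630e-04)² / (0.129 − 2.630e-04) = 5.37e-07.

K_a = 5.37e-07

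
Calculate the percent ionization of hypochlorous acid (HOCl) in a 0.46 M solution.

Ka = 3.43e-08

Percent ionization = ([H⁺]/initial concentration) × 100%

Using Ka equilibrium: x² + Ka×x - Ka×C = 0. Solving: [H⁺] = 1.2559e-04. Percent = (1.2559e-04/0.46) × 100

Percent ionization = 0.0273%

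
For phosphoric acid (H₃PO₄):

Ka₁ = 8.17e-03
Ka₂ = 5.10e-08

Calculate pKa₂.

pKa₂ = -log(Ka₂) = -log(5.10e-08) = 7.29.

pK_{a2} = 7.29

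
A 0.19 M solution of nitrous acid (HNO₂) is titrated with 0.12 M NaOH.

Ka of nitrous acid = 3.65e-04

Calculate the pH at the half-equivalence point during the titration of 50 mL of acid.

At half-equivalence [HA] = [A⁻], so Henderson-Hasselbalch gives pH = pKa = -log(3.65e-04) = 3.44.

pH = pKa = 3.44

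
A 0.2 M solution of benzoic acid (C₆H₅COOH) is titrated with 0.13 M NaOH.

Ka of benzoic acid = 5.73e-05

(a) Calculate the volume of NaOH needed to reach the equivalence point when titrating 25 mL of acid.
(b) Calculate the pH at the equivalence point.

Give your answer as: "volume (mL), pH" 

moles acid = 0.2 × 25/1000 = 0.005 mol; V_base = moles/0.13 × 1000 = 38.5 mL. At equivalence only the conjugate base is present: [A⁻] = 0.005/0.063 = 7.8788e-02 M. Kb = Kw/Ka = 1.75e-10; [OH⁻] = √(Kb × [A⁻]) = 3.7081e-06; pOH = 5.43; pH = 14 - pOH = 8.57.

V = 38.5 mL, pH = 8.57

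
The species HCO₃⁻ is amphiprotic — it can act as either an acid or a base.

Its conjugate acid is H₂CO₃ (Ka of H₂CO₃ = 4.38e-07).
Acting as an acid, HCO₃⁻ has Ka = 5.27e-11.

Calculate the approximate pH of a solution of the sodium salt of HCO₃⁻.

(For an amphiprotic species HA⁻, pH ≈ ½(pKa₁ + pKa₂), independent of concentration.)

pKa₁ = -log(4.38e-07) = 6.36; pKa₂ = -log(5.27e-11) = 10.28. For an amphiprotic species, pH ≈ ½(pKa₁ + pKa₂) = ½(6.36 + 10.28) = 8.32.

pH = 8.32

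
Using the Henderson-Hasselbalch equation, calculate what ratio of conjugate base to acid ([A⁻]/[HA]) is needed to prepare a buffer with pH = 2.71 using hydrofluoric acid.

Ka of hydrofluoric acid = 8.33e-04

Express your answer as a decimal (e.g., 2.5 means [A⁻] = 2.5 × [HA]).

pKa = -log(8.33e-04) = 3.0794. pH = pKa + log([A⁻]/[HA]), so log([A⁻]/[HA]) = pH − pKa = 2.71 − 3.0794 = -0.3694. [A⁻]/[HA] = 10^(-0.3694) = 0.427

[A⁻]/[HA] = 0.427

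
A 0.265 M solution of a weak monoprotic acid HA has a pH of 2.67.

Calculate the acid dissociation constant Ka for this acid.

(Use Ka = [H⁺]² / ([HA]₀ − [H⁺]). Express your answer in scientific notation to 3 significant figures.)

[H⁺] = 10^(−pH) = 10^(−2.67) = 2.138e-03 M. For HA ⇌ H⁺ + A⁻, Ka = [H⁺][A⁻]/[HA] = [H⁺]² / ([HA]₀ − [H⁺]) = (2.138e-03)² / (0.265 − 2.138e-03) = 1.74e-05.

K_a = 1.74e-05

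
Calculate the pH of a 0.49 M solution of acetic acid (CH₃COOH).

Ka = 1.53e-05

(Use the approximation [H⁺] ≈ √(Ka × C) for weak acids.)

[H⁺] = √(Ka × C) = √(1.53e-05 × 0.49) = 2.7381e-03. pH = -log(2.7381e-03)

pH = 2.56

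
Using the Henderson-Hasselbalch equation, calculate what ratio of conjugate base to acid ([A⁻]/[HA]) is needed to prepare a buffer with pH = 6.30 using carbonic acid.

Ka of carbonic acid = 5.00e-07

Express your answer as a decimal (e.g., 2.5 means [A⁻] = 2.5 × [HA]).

pKa = -log(5.00e-07) = 6.3010. pH = pKa + log([A⁻]/[HA]), so log([A⁻]/[HA]) = pH − pKa = 6.30 − 6.3010 = -0.0010. [A⁻]/[HA] = 10^(-0.0010) = 0.998

[A⁻]/[HA] = 0.998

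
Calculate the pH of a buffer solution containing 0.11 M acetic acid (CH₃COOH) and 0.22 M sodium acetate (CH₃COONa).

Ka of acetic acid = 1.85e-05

pKa = -log(1.85e-05) = 4.73. pH = pKa + log([A⁻]/[HA]) = 4.73 + log(0.22/0.11)

pH = 5.03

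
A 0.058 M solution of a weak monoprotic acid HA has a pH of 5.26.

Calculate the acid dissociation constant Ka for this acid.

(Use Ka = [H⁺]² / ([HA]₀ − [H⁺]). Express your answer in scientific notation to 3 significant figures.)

[H⁺] = 10^(−pH) = 10^(−5.26) = 5.495e-06 M. For HA ⇌ H⁺ + A⁻, Ka = [H⁺][A⁻]/[HA] = [H⁺]² / ([HA]₀ − [H⁺]) = (5.495e-06)² / (0.058 − 5.495e-06) = 5.21e-10.

K_a = 5.21e-10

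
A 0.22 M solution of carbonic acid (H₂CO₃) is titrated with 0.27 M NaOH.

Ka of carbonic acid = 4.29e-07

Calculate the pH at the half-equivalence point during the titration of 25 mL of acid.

At half-equivalence [HA] = [A⁻], so Henderson-Hasselbalch gives pH = pKa = -log(4.29e-07) = 6.37.

pH = pKa = 6.37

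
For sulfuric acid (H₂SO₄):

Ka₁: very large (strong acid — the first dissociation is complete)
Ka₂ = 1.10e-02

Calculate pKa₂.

pKa₂ = -log(Ka₂) = -log(1.10e-02) = 1.96.

pK_{a2} = 1.96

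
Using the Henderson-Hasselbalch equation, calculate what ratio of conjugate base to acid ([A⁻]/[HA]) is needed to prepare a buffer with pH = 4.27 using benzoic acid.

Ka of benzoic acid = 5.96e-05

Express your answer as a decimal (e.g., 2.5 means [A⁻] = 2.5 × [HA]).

pKa = -log(5.96e-05) = 4.2248. pH = pKa + log([A⁻]/[HA]), so log([A⁻]/[HA]) = pH − pKa = 4.27 − 4.2248 = 0.0452. [A⁻]/[HA] = 10^(0.0452) = 1.11

[A⁻]/[HA] = 1.11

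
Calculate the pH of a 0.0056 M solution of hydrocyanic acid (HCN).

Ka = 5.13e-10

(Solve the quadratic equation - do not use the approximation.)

x² + Ka×x - Ka×C = 0. Using quadratic formula: [H⁺] = 1.6947e-06

pH = 5.77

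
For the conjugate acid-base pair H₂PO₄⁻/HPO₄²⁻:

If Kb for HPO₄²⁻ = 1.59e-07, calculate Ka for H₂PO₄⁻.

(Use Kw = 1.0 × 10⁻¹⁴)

For a conjugate pair Ka × Kb = Kw, so Ka = Kw/Kb = 1.0 × 10⁻¹⁴ / 1.59e-07 = 6.29e-08.

K_a = 6.29e-08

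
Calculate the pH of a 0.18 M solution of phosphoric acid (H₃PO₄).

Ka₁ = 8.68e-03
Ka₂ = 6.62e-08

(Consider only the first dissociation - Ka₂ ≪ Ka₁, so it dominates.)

First dissociation dominates. From Ka₁ = [H⁺][HA⁻]/[H₂A], x² + Ka₁·x − Ka₁·C = 0 with C = 0.18 M and Ka₁ = 8.68e-03. Solving: [H⁺] = (−Ka₁ + √(Ka₁² + 4·Ka₁·C)) / 2 = 3.5425e-02 M. pH = -log(3.5425e-02) = 1.45.

pH = 1.45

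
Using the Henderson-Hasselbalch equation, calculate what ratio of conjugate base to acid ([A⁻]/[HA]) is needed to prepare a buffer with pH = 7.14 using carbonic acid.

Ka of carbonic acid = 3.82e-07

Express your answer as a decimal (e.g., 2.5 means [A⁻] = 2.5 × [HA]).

pKa = -log(3.82e-07) = 6.4179. pH = pKa + log([A⁻]/[HA]), so log([A⁻]/[HA]) = pH − pKa = 7.14 − 6.4179 = 0.7221. [A⁻]/[HA] = 10^(0.7221) = 5.27

[A⁻]/[HA] = 5.27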